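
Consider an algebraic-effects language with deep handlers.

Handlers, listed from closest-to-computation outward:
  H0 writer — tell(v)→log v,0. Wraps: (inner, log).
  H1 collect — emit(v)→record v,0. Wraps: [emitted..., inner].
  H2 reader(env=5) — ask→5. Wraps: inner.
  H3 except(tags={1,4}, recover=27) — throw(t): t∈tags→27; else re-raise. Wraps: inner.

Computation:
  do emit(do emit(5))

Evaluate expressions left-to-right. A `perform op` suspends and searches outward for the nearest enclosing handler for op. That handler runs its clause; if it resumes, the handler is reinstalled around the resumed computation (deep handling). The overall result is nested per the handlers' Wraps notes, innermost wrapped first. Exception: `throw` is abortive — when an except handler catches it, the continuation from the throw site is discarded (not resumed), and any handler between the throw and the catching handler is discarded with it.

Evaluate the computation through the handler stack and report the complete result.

Answer: [5, 0, (0, ())]

Step-by-step:
emit(5) @ H1 ⇒ out+=5
emit(0) @ H1 ⇒ out+=0
H0 returns (0, ())
H1 returns [5, 0, (0, ())]
H2 returns [5, 0, (0, ())]
H3 returns [5, 0, (0, ())]
= [5, 0, (0, ())]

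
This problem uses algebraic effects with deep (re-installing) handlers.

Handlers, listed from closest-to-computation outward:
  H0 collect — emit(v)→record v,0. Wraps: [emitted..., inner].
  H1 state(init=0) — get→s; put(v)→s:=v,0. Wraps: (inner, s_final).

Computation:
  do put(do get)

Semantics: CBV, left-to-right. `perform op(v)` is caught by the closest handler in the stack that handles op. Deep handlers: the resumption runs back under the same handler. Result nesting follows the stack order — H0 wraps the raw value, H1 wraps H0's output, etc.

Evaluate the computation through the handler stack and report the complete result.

Working:
get @ H1 ⇒ 0
put(0) @ H1 ⇒ s:=0
H0 returns [0]
H1 returns ([0], 0)
= ([0], 0)

Answer: ([0], 0)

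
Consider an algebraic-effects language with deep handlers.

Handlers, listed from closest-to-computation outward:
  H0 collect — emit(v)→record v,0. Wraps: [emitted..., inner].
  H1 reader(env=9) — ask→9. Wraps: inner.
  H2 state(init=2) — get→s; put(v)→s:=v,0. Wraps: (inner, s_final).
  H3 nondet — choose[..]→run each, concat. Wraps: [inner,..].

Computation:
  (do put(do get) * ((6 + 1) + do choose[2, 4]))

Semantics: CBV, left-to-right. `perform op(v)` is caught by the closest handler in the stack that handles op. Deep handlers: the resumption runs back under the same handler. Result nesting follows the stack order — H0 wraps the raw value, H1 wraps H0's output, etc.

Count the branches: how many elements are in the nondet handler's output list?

Working:
get @ H2 ⇒ 2
put(2) @ H2 ⇒ s:=2
choose[2, 4] @ H3
  branch[0] choose=2:
    H0 returns [0]
    H1 returns [0]
    H2 returns ([0], 2)
    H3 returns [([0], 2)]
  branch[1] choose=4:
    H0 returns [0]
    H1 returns [0]
    H2 returns ([0], 2)
    H3 returns [([0], 2)]
= [([0], 2), ([0], 2)]

Answer: 2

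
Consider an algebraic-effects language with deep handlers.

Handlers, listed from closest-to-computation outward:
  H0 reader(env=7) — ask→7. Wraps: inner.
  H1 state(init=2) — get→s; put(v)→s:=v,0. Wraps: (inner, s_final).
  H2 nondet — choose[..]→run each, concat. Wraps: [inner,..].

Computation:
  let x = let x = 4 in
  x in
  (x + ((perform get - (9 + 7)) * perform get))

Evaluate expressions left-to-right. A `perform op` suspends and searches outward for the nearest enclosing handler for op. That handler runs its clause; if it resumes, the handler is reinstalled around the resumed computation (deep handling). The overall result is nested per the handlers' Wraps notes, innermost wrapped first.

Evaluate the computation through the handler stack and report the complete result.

Answer: [(-24, 2)]

Step-by-step:
get @ H1 ⇒ 2
get @ H1 ⇒ 2
H0 returns -24
H1 returns (-24, 2)
H2 returns [(-24, 2)]
= [(-24, 2)]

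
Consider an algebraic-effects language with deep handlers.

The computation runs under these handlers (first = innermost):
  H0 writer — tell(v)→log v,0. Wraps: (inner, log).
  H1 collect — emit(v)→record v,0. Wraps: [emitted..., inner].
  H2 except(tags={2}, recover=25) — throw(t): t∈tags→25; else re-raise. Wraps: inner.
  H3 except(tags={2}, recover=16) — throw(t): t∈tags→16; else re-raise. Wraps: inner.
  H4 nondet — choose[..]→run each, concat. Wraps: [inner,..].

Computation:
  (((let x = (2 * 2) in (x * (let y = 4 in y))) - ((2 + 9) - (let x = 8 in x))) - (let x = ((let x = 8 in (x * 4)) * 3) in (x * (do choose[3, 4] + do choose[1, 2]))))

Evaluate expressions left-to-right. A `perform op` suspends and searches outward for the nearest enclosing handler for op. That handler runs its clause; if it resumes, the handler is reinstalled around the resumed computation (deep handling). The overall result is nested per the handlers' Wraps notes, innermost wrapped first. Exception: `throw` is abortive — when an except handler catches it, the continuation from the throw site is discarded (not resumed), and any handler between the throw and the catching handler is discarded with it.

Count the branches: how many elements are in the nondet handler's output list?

Step-by-step:
choose[3, 4] @ H4
  branch[0] choose=3:
    choose[1, 2] @ H4
      branch[0] choose=1:
        H0 returns (-371, ())
        H1 returns [(-371, ())]
        H2 returns [(-371, ())]
        H3 returns [(-371, ())]
        H4 returns [[(-371, ())]]
      branch[1] choose=2:
        H0 returns (-467, ())
        H1 returns [(-467, ())]
        H2 returns [(-467, ())]
        H3 returns [(-467, ())]
        H4 returns [[(-467, ())]]
  branch[1] choose=4:
    choose[1, 2] @ H4
      branch[0] choose=1:
        H0 returns (-467, ())
        H1 returns [(-467, ())]
        H2 returns [(-467, ())]
        H3 returns [(-467, ())]
        H4 returns [[(-467, ())]]
      branch[1] choose=2:
        H0 returns (-563, ())
        H1 returns [(-563, ())]
        H2 returns [(-563, ())]
        H3 returns [(-563, ())]
        H4 returns [[(-563, ())]]
= [[(-371, ())], [(-467, ())], [(-467, ())], [(-563, ())]]

Answer: 4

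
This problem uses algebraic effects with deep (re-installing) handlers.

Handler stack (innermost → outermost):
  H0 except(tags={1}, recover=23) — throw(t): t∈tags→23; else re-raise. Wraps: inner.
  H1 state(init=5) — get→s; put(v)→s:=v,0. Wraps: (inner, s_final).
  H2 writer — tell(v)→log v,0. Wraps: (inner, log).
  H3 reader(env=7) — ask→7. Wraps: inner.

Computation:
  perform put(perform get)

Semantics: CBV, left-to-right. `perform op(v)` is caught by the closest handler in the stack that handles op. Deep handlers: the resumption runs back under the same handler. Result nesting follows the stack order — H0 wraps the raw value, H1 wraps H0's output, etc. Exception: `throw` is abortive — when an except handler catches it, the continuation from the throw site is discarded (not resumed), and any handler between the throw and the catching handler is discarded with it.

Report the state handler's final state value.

Step-by-step:
get @ H1 ⇒ 5
put(5) @ H1 ⇒ s:=5
H0 returns 0
H1 returns (0, 5)
H2 returns ((0, 5), ())
H3 returns ((0, 5), ())
= ((0, 5), ())

Answer: 5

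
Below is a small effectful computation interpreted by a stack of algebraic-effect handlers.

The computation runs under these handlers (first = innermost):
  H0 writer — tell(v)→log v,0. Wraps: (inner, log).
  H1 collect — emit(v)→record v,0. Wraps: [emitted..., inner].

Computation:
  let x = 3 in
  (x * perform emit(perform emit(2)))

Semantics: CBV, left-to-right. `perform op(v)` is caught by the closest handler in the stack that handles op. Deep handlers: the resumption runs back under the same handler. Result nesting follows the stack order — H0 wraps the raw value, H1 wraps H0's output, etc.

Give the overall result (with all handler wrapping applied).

Evaluation trace:
emit(2) @ H1 ⇒ out+=2
emit(0) @ H1 ⇒ out+=0
H0 returns (0, ())
H1 returns [2, 0, (0, ())]
= [2, 0, (0, ())]

Answer: [2, 0, (0, ())]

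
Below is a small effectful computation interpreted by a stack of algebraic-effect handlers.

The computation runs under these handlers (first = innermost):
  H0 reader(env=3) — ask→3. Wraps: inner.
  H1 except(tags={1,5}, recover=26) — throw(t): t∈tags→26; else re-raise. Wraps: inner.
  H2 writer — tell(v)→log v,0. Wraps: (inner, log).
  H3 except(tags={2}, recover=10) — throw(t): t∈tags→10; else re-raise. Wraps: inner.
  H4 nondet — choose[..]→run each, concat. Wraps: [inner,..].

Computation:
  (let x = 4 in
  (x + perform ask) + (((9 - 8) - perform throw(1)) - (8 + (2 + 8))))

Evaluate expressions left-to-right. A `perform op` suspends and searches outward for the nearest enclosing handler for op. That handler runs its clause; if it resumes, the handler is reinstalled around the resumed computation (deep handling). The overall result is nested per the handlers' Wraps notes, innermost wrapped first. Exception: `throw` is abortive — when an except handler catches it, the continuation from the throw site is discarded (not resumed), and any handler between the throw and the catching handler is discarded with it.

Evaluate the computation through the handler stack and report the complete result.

Working:
ask @ H0 ⇒ 3
throw(1) @ H1 caught ⇒ 26
H2 returns (26, ())
H3 returns (26, ())
H4 returns [(26, ())]
= [(26, ())]

Answer: [(26, ())]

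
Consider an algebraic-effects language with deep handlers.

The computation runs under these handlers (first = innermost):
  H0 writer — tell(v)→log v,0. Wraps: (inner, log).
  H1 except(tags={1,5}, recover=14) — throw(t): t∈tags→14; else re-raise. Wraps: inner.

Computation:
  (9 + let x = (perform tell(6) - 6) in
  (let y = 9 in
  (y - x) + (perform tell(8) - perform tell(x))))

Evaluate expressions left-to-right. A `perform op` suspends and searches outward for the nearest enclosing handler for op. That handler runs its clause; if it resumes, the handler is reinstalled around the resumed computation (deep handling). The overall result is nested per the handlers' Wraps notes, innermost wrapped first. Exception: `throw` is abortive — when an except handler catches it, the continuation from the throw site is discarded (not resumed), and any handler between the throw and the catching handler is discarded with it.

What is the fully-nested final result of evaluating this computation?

Step-by-step:
tell(6) @ H0 ⇒ log+=6
tell(8) @ H0 ⇒ log+=8
tell(-6) @ H0 ⇒ log+=-6
H0 returns (24, (6, 8, -6))
H1 returns (24, (6, 8, -6))
= (24, (6, 8, -6))

Answer: (24, (6, 8, -6))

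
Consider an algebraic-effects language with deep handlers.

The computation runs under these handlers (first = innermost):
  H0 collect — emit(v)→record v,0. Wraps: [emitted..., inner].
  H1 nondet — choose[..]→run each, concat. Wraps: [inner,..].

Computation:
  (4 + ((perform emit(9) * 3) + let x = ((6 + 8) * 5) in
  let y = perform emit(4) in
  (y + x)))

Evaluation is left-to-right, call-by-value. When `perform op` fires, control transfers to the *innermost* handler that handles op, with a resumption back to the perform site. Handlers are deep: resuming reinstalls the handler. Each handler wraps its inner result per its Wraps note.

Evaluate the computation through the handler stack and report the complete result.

Step-by-step:
emit(9) @ H0 ⇒ out+=9
emit(4) @ H0 ⇒ out+=4
H0 returns [9, 4, 74]
H1 returns [[9, 4, 74]]
= [[9, 4, 74]]

Answer: [[9, 4, 74]]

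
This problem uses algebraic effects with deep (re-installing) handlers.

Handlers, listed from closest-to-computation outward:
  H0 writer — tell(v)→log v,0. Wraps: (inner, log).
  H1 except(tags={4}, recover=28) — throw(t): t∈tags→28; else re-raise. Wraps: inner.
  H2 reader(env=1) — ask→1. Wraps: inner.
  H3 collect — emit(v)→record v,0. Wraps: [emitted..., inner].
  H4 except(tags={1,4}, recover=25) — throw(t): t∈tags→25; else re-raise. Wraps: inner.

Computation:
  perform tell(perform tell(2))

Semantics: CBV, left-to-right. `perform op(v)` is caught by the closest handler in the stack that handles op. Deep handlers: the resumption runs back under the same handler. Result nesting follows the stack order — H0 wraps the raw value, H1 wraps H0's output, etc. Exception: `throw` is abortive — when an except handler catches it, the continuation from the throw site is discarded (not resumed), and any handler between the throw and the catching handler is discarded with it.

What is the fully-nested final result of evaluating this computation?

Working:
tell(2) @ H0 ⇒ log+=2
tell(0) @ H0 ⇒ log+=0
H0 returns (0, (2, 0))
H1 returns (0, (2, 0))
H2 returns (0, (2, 0))
H3 returns [(0, (2, 0))]
H4 returns [(0, (2, 0))]
= [(0, (2, 0))]

Answer: [(0, (2, 0))]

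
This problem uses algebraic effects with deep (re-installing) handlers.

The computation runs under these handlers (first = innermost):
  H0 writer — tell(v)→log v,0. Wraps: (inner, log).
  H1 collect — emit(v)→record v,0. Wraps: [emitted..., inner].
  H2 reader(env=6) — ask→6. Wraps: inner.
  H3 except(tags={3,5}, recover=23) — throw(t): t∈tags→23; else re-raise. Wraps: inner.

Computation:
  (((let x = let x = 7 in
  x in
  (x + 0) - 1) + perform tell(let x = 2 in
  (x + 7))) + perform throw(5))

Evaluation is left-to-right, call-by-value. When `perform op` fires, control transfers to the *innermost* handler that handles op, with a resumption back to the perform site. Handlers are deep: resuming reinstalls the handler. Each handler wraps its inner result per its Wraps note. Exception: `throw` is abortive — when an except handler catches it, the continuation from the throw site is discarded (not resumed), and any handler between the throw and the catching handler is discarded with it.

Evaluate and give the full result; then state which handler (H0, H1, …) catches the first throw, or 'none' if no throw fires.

Answer: 23 ; first throw caught by: H3

Evaluation trace:
tell(9) @ H0 ⇒ log+=9
throw(5) @ H3 caught ⇒ 23
= 23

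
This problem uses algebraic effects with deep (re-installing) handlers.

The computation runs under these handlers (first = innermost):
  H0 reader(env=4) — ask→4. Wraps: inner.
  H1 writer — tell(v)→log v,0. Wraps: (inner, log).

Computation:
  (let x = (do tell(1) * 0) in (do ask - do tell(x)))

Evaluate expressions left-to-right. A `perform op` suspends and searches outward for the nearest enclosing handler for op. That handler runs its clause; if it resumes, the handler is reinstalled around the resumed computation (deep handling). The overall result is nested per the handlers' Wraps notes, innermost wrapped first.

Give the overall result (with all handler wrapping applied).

Working:
tell(1) @ H1 ⇒ log+=1
ask @ H0 ⇒ 4
tell(0) @ H1 ⇒ log+=0
H0 returns 4
H1 returns (4, (1, 0))
= (4, (1, 0))

Answer: (4, (1, 0))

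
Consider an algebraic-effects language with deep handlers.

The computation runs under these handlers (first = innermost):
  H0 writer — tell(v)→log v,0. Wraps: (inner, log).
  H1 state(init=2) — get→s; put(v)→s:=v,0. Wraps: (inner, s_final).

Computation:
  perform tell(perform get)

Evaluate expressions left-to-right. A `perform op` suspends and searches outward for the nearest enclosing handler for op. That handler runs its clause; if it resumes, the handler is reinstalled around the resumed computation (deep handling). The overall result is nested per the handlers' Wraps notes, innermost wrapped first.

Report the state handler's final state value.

Answer: 2

Step-by-step:
get @ H1 ⇒ 2
tell(2) @ H0 ⇒ log+=2
H0 returns (0, (2))
H1 returns ((0, (2)), 2)
= ((0, (2)), 2)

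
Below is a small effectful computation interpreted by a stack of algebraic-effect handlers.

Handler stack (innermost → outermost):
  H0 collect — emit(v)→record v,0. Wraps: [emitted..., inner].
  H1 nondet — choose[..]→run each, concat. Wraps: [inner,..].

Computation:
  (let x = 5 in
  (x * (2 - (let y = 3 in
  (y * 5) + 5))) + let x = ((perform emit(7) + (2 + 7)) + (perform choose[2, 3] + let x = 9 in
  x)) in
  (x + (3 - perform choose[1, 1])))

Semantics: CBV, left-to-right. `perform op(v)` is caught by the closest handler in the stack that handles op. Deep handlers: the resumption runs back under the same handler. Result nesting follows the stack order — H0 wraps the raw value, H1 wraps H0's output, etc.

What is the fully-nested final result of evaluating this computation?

Working:
emit(7) @ H0 ⇒ out+=7
choose[2, 3] @ H1
  branch[0] choose=2:
    choose[1, 1] @ H1
      branch[0] choose=1:
        H0 returns [7, -68]
        H1 returns [[7, -68]]
      branch[1] choose=1:
        H0 returns [7, -68]
        H1 returns [[7, -68]]
  branch[1] choose=3:
    choose[1, 1] @ H1
      branch[0] choose=1:
        H0 returns [7, -67]
        H1 returns [[7, -67]]
      branch[1] choose=1:
        H0 returns [7, -67]
        H1 returns [[7, -67]]
= [[7, -68], [7, -68], [7, -67], [7, -67]]

Answer: [[7, -68], [7, -68], [7, -67], [7, -67]]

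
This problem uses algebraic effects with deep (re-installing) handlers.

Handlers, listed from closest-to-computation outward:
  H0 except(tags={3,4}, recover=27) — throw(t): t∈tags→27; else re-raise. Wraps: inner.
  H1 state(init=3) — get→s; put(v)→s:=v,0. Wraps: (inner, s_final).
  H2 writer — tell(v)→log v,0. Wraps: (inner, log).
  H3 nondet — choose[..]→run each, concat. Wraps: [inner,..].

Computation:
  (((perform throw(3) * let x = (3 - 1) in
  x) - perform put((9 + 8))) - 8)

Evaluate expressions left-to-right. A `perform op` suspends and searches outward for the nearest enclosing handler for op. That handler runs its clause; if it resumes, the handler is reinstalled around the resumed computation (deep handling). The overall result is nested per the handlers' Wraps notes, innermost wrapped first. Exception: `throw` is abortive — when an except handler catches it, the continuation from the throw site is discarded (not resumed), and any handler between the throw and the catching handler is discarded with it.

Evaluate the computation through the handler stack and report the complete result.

Step-by-step:
throw(3) @ H0 caught ⇒ 27
H1 returns (27, 3)
H2 returns ((27, 3), ())
H3 returns [((27, 3), ())]
= [((27, 3), ())]

Answer: [((27, 3), ())]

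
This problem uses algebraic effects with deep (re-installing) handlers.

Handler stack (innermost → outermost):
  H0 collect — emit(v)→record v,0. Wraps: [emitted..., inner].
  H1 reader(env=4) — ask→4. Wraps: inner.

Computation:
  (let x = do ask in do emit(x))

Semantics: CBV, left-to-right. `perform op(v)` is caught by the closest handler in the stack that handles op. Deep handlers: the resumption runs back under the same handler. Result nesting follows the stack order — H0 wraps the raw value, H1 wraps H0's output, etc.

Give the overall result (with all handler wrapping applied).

Step-by-step:
ask @ H1 ⇒ 4
emit(4) @ H0 ⇒ out+=4
H0 returns [4, 0]
H1 returns [4, 0]
= [4, 0]

Answer: [4, 0]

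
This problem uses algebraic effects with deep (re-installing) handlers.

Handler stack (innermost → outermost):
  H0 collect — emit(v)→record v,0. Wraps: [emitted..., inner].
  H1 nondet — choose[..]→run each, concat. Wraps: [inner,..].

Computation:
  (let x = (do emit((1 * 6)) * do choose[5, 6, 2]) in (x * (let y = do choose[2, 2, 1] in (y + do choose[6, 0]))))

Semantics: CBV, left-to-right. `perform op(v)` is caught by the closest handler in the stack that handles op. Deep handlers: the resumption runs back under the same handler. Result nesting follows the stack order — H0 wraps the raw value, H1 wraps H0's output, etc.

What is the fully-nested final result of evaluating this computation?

Answer: [[6, 0], [6, 0], [6, 0], [6, 0], [6, 0], [6, 0], [6, 0], [6, 0], [6, 0], [6, 0], [6, 0], [6, 0], [6, 0], [6, 0], [6, 0], [6, 0], [6, 0], [6, 0]]

Working:
emit(6) @ H0 ⇒ out+=6
choose[5, 6, 2] @ H1
  branch[0] choose=5:
    choose[2, 2, 1] @ H1
      branch[0] choose=2:
        choose[6, 0] @ H1
          branch[0] choose=6:
            H0 returns [6, 0]
            H1 returns [[6, 0]]
          branch[1] choose=0:
            H0 returns [6, 0]
            H1 returns [[6, 0]]
      branch[1] choose=2:
        choose[6, 0] @ H1
          branch[0] choose=6:
            H0 returns [6, 0]
            H1 returns [[6, 0]]
          branch[1] choose=0:
            H0 returns [6, 0]
            H1 returns [[6, 0]]
      branch[2] choose=1:
        choose[6, 0] @ H1
          branch[0] choose=6:
            H0 returns [6, 0]
            H1 returns [[6, 0]]
          branch[1] choose=0:
            H0 returns [6, 0]
            H1 returns [[6, 0]]
  branch[1] choose=6:
    choose[2, 2, 1] @ H1
      branch[0] choose=2:
        choose[6, 0] @ H1
          branch[0] choose=6:
            H0 returns [6, 0]
            H1 returns [[6, 0]]
          branch[1] choose=0:
            H0 returns [6, 0]
            H1 returns [[6, 0]]
      branch[1] choose=2:
        choose[6, 0] @ H1
          branch[0] choose=6:
            H0 returns [6, 0]
            H1 returns [[6, 0]]
          branch[1] choose=0:
            H0 returns [6, 0]
            H1 returns [[6, 0]]
      branch[2] choose=1:
        choose[6, 0] @ H1
          branch[0] choose=6:
            H0 returns [6, 0]
            H1 returns [[6, 0]]
          branch[1] choose=0:
            H0 returns [6, 0]
            H1 returns [[6, 0]]
  branch[2] choose=2:
    choose[2, 2, 1] @ H1
      branch[0] choose=2:
        choose[6, 0] @ H1
          branch[0] choose=6:
            H0 returns [6, 0]
            H1 returns [[6, 0]]
          branch[1] choose=0:
            H0 returns [6, 0]
            H1 returns [[6, 0]]
      branch[1] choose=2:
        choose[6, 0] @ H1
          branch[0] choose=6:
            H0 returns [6, 0]
            H1 returns [[6, 0]]
          branch[1] choose=0:
            H0 returns [6, 0]
            H1 returns [[6, 0]]
      branch[2] choose=1:
        choose[6, 0] @ H1
          branch[0] choose=6:
            H0 returns [6, 0]
            H1 returns [[6, 0]]
          branch[1] choose=0:
            H0 returns [6, 0]
            H1 returns [[6, 0]]
= [[6, 0], [6, 0], [6, 0], [6, 0], [6, 0], [6, 0], [6, 0], [6, 0], [6, 0], [6, 0], [6, 0], [6, 0], [6, 0], [6, 0], [6, 0], [6, 0], [6, 0], [6, 0]]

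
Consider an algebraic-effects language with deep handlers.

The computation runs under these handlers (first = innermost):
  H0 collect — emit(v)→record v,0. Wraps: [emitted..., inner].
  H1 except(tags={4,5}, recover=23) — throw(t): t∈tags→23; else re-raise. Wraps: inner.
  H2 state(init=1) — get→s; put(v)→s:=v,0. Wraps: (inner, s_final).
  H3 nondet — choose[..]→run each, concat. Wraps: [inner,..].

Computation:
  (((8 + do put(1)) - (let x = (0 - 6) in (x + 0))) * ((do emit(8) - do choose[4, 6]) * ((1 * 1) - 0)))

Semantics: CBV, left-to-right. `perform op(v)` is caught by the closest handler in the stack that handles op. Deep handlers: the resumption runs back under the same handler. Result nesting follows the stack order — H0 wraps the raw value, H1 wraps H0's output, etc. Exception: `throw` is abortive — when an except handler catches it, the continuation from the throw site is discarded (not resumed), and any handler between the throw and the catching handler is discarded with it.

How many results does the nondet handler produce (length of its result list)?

Evaluation trace:
put(1) @ H2 ⇒ s:=1
emit(8) @ H0 ⇒ out+=8
choose[4, 6] @ H3
  branch[0] choose=4:
    H0 returns [8, -56]
    H1 returns [8, -56]
    H2 returns ([8, -56], 1)
    H3 returns [([8, -56], 1)]
  branch[1] choose=6:
    H0 returns [8, -84]
    H1 returns [8, -84]
    H2 returns ([8, -84], 1)
    H3 returns [([8, -84], 1)]
= [([8, -56], 1), ([8, -84], 1)]

Answer: 2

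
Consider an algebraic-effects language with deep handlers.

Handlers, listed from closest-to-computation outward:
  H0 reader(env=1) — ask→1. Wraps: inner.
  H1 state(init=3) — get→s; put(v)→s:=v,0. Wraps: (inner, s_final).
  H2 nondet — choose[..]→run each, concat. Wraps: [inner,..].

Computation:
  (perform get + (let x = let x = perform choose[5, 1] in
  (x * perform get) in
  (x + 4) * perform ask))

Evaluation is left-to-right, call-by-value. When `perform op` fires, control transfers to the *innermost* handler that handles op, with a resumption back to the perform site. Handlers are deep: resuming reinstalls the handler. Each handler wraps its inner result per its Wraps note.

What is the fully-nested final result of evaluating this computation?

Evaluation trace:
get @ H1 ⇒ 3
choose[5, 1] @ H2
  branch[0] choose=5:
    get @ H1 ⇒ 3
    ask @ H0 ⇒ 1
    H0 returns 22
    H1 returns (22, 3)
    H2 returns [(22, 3)]
  branch[1] choose=1:
    get @ H1 ⇒ 3
    ask @ H0 ⇒ 1
    H0 returns 10
    H1 returns (10, 3)
    H2 returns [(10, 3)]
= [(22, 3), (10, 3)]

Answer: [(22, 3), (10, 3)]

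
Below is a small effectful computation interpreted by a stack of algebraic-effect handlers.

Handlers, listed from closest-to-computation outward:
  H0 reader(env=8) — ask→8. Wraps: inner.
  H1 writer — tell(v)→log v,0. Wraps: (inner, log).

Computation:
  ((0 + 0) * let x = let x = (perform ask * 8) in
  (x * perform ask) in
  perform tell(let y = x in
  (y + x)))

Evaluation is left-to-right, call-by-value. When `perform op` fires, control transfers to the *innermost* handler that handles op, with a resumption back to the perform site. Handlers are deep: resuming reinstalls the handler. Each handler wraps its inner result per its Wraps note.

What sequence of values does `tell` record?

Answer: (1024)

Step-by-step:
ask @ H0 ⇒ 8
ask @ H0 ⇒ 8
tell(1024) @ H1 ⇒ log+=1024
H0 returns 0
H1 returns (0, (1024))
= (0, (1024))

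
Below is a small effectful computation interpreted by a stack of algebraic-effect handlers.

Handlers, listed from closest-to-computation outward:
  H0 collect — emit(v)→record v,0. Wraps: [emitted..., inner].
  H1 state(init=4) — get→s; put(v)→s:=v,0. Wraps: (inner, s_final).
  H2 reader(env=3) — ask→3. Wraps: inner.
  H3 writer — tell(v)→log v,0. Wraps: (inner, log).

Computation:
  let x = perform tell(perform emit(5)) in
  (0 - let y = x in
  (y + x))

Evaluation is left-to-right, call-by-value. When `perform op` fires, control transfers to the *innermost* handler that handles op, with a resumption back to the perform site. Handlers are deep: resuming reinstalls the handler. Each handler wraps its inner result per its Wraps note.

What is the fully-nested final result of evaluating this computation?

Evaluation trace:
emit(5) @ H0 ⇒ out+=5
tell(0) @ H3 ⇒ log+=0
H0 returns [5, 0]
H1 returns ([5, 0], 4)
H2 returns ([5, 0], 4)
H3 returns (([5, 0], 4), (0))
= (([5, 0], 4), (0))

Answer: (([5, 0], 4), (0))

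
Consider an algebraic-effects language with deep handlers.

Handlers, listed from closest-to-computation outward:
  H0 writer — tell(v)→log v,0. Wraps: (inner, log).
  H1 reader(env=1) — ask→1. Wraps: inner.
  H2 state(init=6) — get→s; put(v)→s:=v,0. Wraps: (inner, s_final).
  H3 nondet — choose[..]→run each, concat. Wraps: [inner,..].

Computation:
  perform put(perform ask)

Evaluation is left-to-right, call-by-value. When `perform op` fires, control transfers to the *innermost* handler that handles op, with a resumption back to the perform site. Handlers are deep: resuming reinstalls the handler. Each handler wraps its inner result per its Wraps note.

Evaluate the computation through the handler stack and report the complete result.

Answer: [((0, ()), 1)]

Evaluation trace:
ask @ H1 ⇒ 1
put(1) @ H2 ⇒ s:=1
H0 returns (0, ())
H1 returns (0, ())
H2 returns ((0, ()), 1)
H3 returns [((0, ()), 1)]
= [((0, ()), 1)]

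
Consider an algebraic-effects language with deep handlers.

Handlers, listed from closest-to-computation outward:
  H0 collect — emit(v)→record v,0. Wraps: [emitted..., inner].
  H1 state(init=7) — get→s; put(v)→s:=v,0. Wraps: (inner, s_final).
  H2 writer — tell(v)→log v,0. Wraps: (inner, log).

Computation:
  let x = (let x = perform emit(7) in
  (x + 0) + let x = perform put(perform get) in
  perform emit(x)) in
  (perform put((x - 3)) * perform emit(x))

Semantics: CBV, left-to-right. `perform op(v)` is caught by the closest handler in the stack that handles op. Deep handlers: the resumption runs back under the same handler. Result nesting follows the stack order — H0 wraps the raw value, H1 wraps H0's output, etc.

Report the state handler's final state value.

Answer: -3

Working:
emit(7) @ H0 ⇒ out+=7
get @ H1 ⇒ 7
put(7) @ H1 ⇒ s:=7
emit(0) @ H0 ⇒ out+=0
put(-3) @ H1 ⇒ s:=-3
emit(0) @ H0 ⇒ out+=0
H0 returns [7, 0, 0, 0]
H1 returns ([7, 0, 0, 0], -3)
H2 returns (([7, 0, 0, 0], -3), ())
= (([7, 0, 0, 0], -3), ())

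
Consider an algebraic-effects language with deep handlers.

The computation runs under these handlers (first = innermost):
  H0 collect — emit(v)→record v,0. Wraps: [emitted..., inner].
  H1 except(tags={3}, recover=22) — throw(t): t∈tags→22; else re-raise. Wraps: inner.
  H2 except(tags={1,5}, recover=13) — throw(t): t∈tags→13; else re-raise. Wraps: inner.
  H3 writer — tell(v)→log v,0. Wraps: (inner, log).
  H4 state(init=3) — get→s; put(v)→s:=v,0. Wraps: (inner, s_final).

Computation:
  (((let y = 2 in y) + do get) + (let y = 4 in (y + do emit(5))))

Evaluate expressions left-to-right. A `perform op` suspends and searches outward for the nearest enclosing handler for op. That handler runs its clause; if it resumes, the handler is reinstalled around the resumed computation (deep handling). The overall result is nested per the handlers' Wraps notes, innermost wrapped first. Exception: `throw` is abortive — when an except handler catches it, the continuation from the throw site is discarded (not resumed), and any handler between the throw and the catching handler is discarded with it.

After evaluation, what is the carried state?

Working:
get @ H4 ⇒ 3
emit(5) @ H0 ⇒ out+=5
H0 returns [5, 9]
H1 returns [5, 9]
H2 returns [5, 9]
H3 returns ([5, 9], ())
H4 returns (([5, 9], ()), 3)
= (([5, 9], ()), 3)

Answer: 3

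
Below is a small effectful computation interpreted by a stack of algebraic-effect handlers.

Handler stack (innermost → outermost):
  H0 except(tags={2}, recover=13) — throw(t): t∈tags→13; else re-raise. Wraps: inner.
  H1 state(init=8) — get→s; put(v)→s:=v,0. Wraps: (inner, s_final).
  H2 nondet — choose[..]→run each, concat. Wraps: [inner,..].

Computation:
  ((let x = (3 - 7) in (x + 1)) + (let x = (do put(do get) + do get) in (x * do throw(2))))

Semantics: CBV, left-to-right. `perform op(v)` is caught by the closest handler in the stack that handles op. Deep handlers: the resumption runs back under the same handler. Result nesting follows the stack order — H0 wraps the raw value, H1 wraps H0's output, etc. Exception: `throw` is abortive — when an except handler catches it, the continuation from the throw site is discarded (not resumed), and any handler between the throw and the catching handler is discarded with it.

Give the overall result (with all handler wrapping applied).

Answer: [(13, 8)]

Evaluation trace:
get @ H1 ⇒ 8
put(8) @ H1 ⇒ s:=8
get @ H1 ⇒ 8
throw(2) @ H0 caught ⇒ 13
H1 returns (13, 8)
H2 returns [(13, 8)]
= [(13, 8)]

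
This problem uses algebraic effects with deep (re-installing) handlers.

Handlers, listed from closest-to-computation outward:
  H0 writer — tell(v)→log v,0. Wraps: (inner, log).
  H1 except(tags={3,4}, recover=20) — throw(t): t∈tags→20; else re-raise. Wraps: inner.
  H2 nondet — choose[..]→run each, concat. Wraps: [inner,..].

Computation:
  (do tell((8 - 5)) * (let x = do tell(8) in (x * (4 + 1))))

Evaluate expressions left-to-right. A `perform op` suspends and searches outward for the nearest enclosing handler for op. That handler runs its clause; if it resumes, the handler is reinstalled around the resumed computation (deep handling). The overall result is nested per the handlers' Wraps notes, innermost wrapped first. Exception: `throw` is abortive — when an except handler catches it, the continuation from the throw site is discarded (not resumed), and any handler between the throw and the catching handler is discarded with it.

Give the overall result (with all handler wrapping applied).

Evaluation trace:
tell(3) @ H0 ⇒ log+=3
tell(8) @ H0 ⇒ log+=8
H0 returns (0, (3, 8))
H1 returns (0, (3, 8))
H2 returns [(0, (3, 8))]
= [(0, (3, 8))]

Answer: [(0, (3, 8))]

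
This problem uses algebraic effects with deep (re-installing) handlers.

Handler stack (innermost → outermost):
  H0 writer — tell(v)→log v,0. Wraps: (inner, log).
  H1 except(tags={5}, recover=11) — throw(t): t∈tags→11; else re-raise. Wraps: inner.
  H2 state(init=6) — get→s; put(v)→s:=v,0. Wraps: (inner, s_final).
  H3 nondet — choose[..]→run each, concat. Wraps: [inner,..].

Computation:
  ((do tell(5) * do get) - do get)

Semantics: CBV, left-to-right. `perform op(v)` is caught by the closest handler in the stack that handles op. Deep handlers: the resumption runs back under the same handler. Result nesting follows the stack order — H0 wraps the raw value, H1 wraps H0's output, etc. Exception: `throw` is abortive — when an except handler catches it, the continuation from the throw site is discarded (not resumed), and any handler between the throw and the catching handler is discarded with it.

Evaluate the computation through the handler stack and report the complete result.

Step-by-step:
tell(5) @ H0 ⇒ log+=5
get @ H2 ⇒ 6
get @ H2 ⇒ 6
H0 returns (-6, (5))
H1 returns (-6, (5))
H2 returns ((-6, (5)), 6)
H3 returns [((-6, (5)), 6)]
= [((-6, (5)), 6)]

Answer: [((-6, (5)), 6)]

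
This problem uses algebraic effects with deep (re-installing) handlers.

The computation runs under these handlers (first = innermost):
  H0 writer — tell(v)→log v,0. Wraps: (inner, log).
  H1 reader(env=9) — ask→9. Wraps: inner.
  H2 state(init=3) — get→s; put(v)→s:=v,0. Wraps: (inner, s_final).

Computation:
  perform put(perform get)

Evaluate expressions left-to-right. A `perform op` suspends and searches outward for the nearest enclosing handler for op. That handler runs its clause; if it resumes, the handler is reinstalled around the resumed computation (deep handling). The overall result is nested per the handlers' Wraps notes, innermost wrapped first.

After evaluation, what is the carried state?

Answer: 3

Evaluation trace:
get @ H2 ⇒ 3
put(3) @ H2 ⇒ s:=3
H0 returns (0, ())
H1 returns (0, ())
H2 returns ((0, ()), 3)
= ((0, ()), 3)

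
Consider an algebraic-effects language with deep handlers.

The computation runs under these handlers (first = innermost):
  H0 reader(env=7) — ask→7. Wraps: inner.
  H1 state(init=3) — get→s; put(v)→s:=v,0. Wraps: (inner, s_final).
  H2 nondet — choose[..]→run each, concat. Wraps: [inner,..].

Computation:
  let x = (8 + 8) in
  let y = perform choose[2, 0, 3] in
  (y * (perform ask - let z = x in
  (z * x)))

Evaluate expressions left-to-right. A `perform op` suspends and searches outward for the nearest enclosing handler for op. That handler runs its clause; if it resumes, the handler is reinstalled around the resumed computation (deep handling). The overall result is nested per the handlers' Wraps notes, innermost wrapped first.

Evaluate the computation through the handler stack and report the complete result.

Working:
choose[2, 0, 3] @ H2
  branch[0] choose=2:
    ask @ H0 ⇒ 7
    H0 returns -498
    H1 returns (-498, 3)
    H2 returns [(-498, 3)]
  branch[1] choose=0:
    ask @ H0 ⇒ 7
    H0 returns 0
    H1 returns (0, 3)
    H2 returns [(0, 3)]
  branch[2] choose=3:
    ask @ H0 ⇒ 7
    H0 returns -747
    H1 returns (-747, 3)
    H2 returns [(-747, 3)]
= [(-498, 3), (0, 3), (-747, 3)]

Answer: [(-498, 3), (0, 3), (-747, 3)]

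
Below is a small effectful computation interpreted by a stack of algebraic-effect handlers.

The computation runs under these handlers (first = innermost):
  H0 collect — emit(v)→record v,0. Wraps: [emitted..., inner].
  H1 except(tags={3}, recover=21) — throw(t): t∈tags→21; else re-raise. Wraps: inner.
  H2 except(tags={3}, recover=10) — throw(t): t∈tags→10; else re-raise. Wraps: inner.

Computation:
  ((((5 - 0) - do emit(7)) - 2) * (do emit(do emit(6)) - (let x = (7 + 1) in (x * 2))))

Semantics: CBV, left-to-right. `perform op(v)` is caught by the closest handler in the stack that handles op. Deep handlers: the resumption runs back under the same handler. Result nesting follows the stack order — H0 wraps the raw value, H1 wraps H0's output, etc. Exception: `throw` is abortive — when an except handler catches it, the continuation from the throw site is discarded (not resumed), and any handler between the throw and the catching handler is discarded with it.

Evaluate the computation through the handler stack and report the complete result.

Working:
emit(7) @ H0 ⇒ out+=7
emit(6) @ H0 ⇒ out+=6
emit(0) @ H0 ⇒ out+=0
H0 returns [7, 6, 0, -48]
H1 returns [7, 6, 0, -48]
H2 returns [7, 6, 0, -48]
= [7, 6, 0, -48]

Answer: [7, 6, 0, -48]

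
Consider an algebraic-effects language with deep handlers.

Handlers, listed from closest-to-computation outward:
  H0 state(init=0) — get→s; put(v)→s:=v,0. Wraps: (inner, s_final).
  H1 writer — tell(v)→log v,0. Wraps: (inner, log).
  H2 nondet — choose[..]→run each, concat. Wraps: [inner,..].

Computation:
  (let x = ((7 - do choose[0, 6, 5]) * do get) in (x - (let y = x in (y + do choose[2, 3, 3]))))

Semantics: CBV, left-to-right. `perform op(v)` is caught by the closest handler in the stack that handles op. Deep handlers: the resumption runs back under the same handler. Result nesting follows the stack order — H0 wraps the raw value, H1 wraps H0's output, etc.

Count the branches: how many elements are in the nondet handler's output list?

Working:
choose[0, 6, 5] @ H2
  branch[0] choose=0:
    get @ H0 ⇒ 0
    choose[2, 3, 3] @ H2
      branch[0] choose=2:
        H0 returns (-2, 0)
        H1 returns ((-2, 0), ())
        H2 returns [((-2, 0), ())]
      branch[1] choose=3:
        H0 returns (-3, 0)
        H1 returns ((-3, 0), ())
        H2 returns [((-3, 0), ())]
      branch[2] choose=3:
        H0 returns (-3, 0)
        H1 returns ((-3, 0), ())
        H2 returns [((-3, 0), ())]
  branch[1] choose=6:
    get @ H0 ⇒ 0
    choose[2, 3, 3] @ H2
      branch[0] choose=2:
        H0 returns (-2, 0)
        H1 returns ((-2, 0), ())
        H2 returns [((-2, 0), ())]
      branch[1] choose=3:
        H0 returns (-3, 0)
        H1 returns ((-3, 0), ())
        H2 returns [((-3, 0), ())]
      branch[2] choose=3:
        H0 returns (-3, 0)
        H1 returns ((-3, 0), ())
        H2 returns [((-3, 0), ())]
  branch[2] choose=5:
    get @ H0 ⇒ 0
    choose[2, 3, 3] @ H2
      branch[0] choose=2:
        H0 returns (-2, 0)
        H1 returns ((-2, 0), ())
        H2 returns [((-2, 0), ())]
      branch[1] choose=3:
        H0 returns (-3, 0)
        H1 returns ((-3, 0), ())
        H2 returns [((-3, 0), ())]
      branch[2] choose=3:
        H0 returns (-3, 0)
        H1 returns ((-3, 0), ())
        H2 returns [((-3, 0), ())]
= [((-2, 0), ()), ((-3, 0), ()), ((-3, 0), ()), ((-2, 0), ()), ((-3, 0), ()), ((-3, 0), ()), ((-2, 0), ()), ((-3, 0), ()), ((-3, 0), ())]

Answer: 9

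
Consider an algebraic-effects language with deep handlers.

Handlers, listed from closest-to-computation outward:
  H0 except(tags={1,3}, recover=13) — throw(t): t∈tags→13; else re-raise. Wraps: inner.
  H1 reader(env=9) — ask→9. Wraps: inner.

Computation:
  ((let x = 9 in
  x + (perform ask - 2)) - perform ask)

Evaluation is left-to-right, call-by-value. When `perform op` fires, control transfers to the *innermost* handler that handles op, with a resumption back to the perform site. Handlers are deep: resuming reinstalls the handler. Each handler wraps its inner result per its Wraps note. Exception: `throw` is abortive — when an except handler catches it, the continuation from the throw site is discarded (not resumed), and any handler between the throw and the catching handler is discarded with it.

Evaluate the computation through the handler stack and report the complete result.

Answer: 7

Evaluation trace:
ask @ H1 ⇒ 9
ask @ H1 ⇒ 9
H0 returns 7
H1 returns 7
= 7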